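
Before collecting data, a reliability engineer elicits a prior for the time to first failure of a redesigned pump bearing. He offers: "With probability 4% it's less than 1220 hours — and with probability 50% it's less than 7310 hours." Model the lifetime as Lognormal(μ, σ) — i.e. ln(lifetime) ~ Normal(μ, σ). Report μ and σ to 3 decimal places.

If T ~ Lognormal(μ,σ) then ln T ~ Normal(μ,σ), so the p-quantile of ln T is μ + z_p·σ.
ln(1220) = 7.107 and ln(7310) = 8.897; z_{0.04} = -1.751, z_{0.5} = 0.
σ = (8.897 − 7.107)/(0 − (-1.751)) = 1.023.
μ = 7.107 − (-1.751)·1.023 = 8.897.

μ ≈ 8.897, σ ≈ 1.023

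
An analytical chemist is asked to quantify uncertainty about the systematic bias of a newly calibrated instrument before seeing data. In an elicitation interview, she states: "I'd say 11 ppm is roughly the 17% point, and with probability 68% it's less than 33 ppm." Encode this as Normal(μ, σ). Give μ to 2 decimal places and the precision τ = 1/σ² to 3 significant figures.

μ = 25.76, τ = 0.00418

The p-quantile of Normal(μ,σ) is μ + z_p·σ, with z_{0.17} = -0.9542 and z_{0.68} = 0.4677.
Eliminate σ: μ = (z₂·x₁ − z₁·x₂)/(z₂ − z₁) = (0.4677·11 − (-0.9542)·33)/1.422 = 25.76.
Then σ = (x₂ − x₁)/(z₂ − z₁) = (33 − 11)/1.422 = 15.47.
Precision τ = 1/σ² = 1/15.47² = 0.00418.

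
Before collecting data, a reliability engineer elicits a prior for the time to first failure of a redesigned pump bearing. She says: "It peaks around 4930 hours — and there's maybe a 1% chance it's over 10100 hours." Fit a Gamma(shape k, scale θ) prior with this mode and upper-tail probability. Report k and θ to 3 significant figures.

Gamma(k,θ) with k>1 has mode (k−1)θ, so θ = 4930/(k−1).
Need P(X < 10100) = 0.99 with θ tied to k this way. Start at k = 2, θ = 4930: P(X<10100) ≈ 0.607.
Too low — raise k to concentrate. Iterating converges to k ≈ 10.5.
Then θ = 4930/(10.5−1) ≈ 519.

k ≈ 10.5, θ ≈ 519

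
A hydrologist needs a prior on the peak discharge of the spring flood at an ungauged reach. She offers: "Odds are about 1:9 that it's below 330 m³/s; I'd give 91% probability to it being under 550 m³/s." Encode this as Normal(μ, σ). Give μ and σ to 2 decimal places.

μ = 437.52, σ = 83.90

The p-quantile of Normal(μ,σ) is μ + z_p·σ, with z_{0.1} = -1.282 and z_{0.91} = 1.341.
Eliminate σ: μ = (z₂·x₁ − z₁·x₂)/(z₂ − z₁) = (1.341·330 − (-1.282)·550)/2.622 = 437.52.
Then σ = (x₂ − x₁)/(z₂ − z₁) = (550 − 330)/2.622 = 83.90.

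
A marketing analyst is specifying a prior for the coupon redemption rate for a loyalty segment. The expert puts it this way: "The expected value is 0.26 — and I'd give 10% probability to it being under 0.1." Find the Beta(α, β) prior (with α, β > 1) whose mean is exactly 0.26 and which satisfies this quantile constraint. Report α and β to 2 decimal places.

α ≈ 2.59, β ≈ 7.37

With mean 0.26 fixed, write α = 0.26s, β = 0.74s where s = α+β.
Need P(θ < 0.1) = 0.1 under Beta(0.26s, 0.74s). Normal approximation: (q−m)/√(m(1−m)/s) ≈ z_{0.1} = -1.28, so s ≈ 0.26·0.74·(-1.28)²/(0.1−0.26)² = 12.3.
At s = 12.3: P(θ<0.1) ≈ 0.072. Adjusting to match 0.1 gives s ≈ 9.95.
So α = 0.26·9.95 ≈ 2.59, β = 0.74·9.95 ≈ 7.37.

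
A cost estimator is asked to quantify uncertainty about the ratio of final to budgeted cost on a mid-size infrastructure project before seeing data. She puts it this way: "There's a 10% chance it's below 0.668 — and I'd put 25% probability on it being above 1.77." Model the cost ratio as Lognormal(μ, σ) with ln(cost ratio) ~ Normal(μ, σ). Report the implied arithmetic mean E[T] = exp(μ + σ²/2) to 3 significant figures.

If T ~ Lognormal(μ,σ) then ln T ~ Normal(μ,σ), so the p-quantile of ln T is μ + z_p·σ.
ln(0.668) = -0.4035 and ln(1.77) = 0.571; z_{0.1} = -1.282, z_{0.75} = 0.6745.
σ = (0.571 − -0.4035)/(0.6745 − (-1.282)) = 0.498.
μ = -0.4035 − (-1.282)·0.498 = 0.235.
E[T] = exp(μ + σ²/2) = exp(0.235 + 0.1241) = 1.43.

E[T] ≈ 1.43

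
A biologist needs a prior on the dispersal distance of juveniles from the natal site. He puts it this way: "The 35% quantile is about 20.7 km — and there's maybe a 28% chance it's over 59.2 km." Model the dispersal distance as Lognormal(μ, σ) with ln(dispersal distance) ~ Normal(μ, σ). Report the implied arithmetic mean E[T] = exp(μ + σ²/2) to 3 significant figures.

If T ~ Lognormal(μ,σ) then ln T ~ Normal(μ,σ), so the p-quantile of ln T is μ + z_p·σ.
ln(20.7) = 3.03 and ln(59.2) = 4.081; z_{0.35} = -0.3853, z_{0.72} = 0.5828.
σ = (4.081 − 3.03)/(0.5828 − (-0.3853)) = 1.085.
μ = 3.03 − (-0.3853)·1.085 = 3.448.
E[T] = exp(μ + σ²/2) = exp(3.448 + 0.5890) = 56.7 km.

E[T] ≈ 56.7 km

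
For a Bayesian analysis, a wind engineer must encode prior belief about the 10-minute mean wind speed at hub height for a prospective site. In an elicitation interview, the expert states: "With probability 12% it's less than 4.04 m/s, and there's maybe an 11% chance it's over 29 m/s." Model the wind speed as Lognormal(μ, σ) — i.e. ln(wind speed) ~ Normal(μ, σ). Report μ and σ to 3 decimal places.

μ ≈ 2.361, σ ≈ 0.821

If T ~ Lognormal(μ,σ) then ln T ~ Normal(μ,σ), so the p-quantile of ln T is μ + z_p·σ.
ln(4.04) = 1.396 and ln(29) = 3.367; z_{0.12} = -1.175, z_{0.89} = 1.227.
σ = (3.367 − 1.396)/(1.227 − (-1.175)) = 0.821.
μ = 1.396 − (-1.175)·0.821 = 2.361.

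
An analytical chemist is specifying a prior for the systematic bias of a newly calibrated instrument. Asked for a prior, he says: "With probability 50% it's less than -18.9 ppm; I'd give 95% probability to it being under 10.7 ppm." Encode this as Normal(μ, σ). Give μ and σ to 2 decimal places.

μ = -18.90, σ = 18.00

The p-quantile of Normal(μ,σ) is μ + z_p·σ, with z_{0.5} = 0 and z_{0.95} = 1.645.
Eliminate σ: μ = (z₂·x₁ − z₁·x₂)/(z₂ − z₁) = (1.645·-18.9 − (0)·10.7)/1.645 = -18.90.
Then σ = (x₂ − x₁)/(z₂ − z₁) = (10.7 − -18.9)/1.645 = 18.00.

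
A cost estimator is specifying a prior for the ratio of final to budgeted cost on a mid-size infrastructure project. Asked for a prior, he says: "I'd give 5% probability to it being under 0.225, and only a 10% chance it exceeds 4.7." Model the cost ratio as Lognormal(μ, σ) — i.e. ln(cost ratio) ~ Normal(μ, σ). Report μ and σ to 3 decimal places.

μ ≈ 0.217, σ ≈ 1.039

If T ~ Lognormal(μ,σ) then ln T ~ Normal(μ,σ), so the p-quantile of ln T is μ + z_p·σ.
ln(0.225) = -1.492 and ln(4.7) = 1.548; z_{0.05} = -1.645, z_{0.9} = 1.282.
σ = (1.548 − -1.492)/(1.282 − (-1.645)) = 1.039.
μ = -1.492 − (-1.645)·1.039 = 0.217.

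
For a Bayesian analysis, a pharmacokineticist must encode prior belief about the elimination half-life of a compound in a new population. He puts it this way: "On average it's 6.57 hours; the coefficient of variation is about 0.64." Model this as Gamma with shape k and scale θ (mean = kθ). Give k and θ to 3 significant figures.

k ≈ 2.44, θ ≈ 2.69

For Gamma(k, scale θ): mean = kθ, variance = kθ², so CV = 1/√k.
CV = 0.64, hence k = 1/CV² = 2.44.
Then θ = mean/k = 6.57/2.44 = 2.69.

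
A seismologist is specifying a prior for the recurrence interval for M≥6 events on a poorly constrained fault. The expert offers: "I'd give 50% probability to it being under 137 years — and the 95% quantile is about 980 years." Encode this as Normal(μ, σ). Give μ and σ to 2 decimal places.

The p-quantile of Normal(μ,σ) is μ + z_p·σ, with z_{0.5} = 0 and z_{0.95} = 1.645.
Eliminate σ: μ = (z₂·x₁ − z₁·x₂)/(z₂ − z₁) = (1.645·137 − (0)·980)/1.645 = 137.00.
Then σ = (x₂ − x₁)/(z₂ − z₁) = (980 − 137)/1.645 = 512.51.

μ = 137.00, σ = 512.51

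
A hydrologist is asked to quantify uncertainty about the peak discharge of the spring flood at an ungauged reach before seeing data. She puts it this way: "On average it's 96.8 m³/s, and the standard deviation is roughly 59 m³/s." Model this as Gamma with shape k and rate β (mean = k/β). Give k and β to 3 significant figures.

k ≈ 2.69, β ≈ 0.0278

For Gamma(k, rate β): mean = k/β, variance = k/β², so CV = 1/√k.
CV = SD/mean = 59/96.8 = 0.6095, hence k = 1/CV² = 2.69.
Then β = k/mean = 2.69/96.8 = 0.0278.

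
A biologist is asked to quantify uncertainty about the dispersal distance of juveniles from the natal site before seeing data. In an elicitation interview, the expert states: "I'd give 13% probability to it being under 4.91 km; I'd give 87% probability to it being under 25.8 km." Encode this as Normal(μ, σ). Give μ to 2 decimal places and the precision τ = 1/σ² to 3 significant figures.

μ = 15.36, τ = 0.0116

The p-quantile of Normal(μ,σ) is μ + z_p·σ, with z_{0.13} = -1.126 and z_{0.87} = 1.126.
Eliminate σ: μ = (z₂·x₁ − z₁·x₂)/(z₂ − z₁) = (1.126·4.91 − (-1.126)·25.8)/2.253 = 15.36.
Then σ = (x₂ − x₁)/(z₂ − z₁) = (25.8 − 4.91)/2.253 = 9.27.
Precision τ = 1/σ² = 1/9.273² = 0.0116.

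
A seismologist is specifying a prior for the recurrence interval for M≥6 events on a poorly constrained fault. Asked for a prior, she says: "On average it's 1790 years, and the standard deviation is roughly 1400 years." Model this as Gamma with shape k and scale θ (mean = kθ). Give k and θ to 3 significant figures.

k ≈ 1.63, θ ≈ 1090

For Gamma(k, scale θ): mean = kθ, variance = kθ², so CV = 1/√k.
CV = SD/mean = 1400/1790 = 0.7821, hence k = 1/CV² = 1.63.
Then θ = mean/k = 1790/1.63 = 1090.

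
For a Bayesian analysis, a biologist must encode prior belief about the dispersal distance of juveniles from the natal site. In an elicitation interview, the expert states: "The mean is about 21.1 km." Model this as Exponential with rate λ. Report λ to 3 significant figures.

Exponential mean = 1/λ, so λ = 1/21.1 = 0.0474.

λ ≈ 0.0474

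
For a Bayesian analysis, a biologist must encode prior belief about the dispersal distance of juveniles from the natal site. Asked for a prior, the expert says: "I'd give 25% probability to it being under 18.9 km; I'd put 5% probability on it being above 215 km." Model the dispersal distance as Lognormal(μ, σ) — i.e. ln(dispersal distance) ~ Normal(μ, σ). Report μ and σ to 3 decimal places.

μ ≈ 3.646, σ ≈ 1.048

If T ~ Lognormal(μ,σ) then ln T ~ Normal(μ,σ), so the p-quantile of ln T is μ + z_p·σ.
ln(18.9) = 2.939 and ln(215) = 5.371; z_{0.25} = -0.6745, z_{0.95} = 1.645.
σ = (5.371 − 2.939)/(1.645 − (-0.6745)) = 1.048.
μ = 2.939 − (-0.6745)·1.048 = 3.646.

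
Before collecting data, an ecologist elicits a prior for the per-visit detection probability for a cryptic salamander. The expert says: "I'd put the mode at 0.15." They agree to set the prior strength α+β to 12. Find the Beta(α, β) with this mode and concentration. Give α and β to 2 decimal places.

α = 2.50, β = 9.50

For α,β > 1 the Beta mode is (α−1)/(α+β−2). With α+β = 12, the mode is (α−1)/10.
Set (α−1)/10 = 0.15 → α = 1 + 0.15·10 = 2.50.
β = 12 − α = 9.50.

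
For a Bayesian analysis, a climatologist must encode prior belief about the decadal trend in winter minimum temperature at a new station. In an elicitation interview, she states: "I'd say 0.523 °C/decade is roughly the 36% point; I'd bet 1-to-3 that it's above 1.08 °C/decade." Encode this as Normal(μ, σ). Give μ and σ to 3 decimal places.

μ = 0.716, σ = 0.539

For Normal(μ,σ), the p-quantile is μ + z_p·σ. Here z_{0.36} = -0.3585, z_{0.75} = 0.6745.
So 0.523 = μ − 0.3585σ and 1.08 = μ + 0.6745σ.
Subtracting: σ = (1.08 − 0.523)/(0.6745 − (-0.3585)) = 0.539.
Then μ = 0.523 − (-0.3585)·0.539 = 0.716.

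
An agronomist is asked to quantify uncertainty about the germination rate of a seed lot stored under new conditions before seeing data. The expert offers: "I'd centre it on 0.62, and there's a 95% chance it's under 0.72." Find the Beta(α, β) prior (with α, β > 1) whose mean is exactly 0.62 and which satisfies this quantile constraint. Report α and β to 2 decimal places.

α ≈ 37.19, β ≈ 22.80

With mean 0.62 fixed, write α = 0.62s, β = 0.38s where s = α+β.
Need P(θ < 0.72) = 0.95 under Beta(0.62s, 0.38s). Normal approximation: (q−m)/√(m(1−m)/s) ≈ z_{0.95} = 1.64, so s ≈ 0.62·0.38·(1.64)²/(0.72−0.62)² = 63.7.
At s = 63.7: P(θ<0.72) ≈ 0.955. Adjusting to match 0.95 gives s ≈ 59.99.
So α = 0.62·59.99 ≈ 37.19, β = 0.38·59.99 ≈ 22.80.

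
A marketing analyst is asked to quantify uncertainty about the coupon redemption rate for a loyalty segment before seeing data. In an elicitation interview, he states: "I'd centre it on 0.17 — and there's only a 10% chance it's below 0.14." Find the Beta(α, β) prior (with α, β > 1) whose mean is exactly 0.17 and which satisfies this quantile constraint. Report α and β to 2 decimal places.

α ≈ 41.93, β ≈ 204.70

With mean 0.17 fixed, write α = 0.17s, β = 0.83s where s = α+β.
Need P(θ < 0.14) = 0.1 under Beta(0.17s, 0.83s). Normal approximation: (q−m)/√(m(1−m)/s) ≈ z_{0.1} = -1.28, so s ≈ 0.17·0.83·(-1.28)²/(0.14−0.17)² = 257.5.
At s = 257.5: P(θ<0.14) ≈ 0.095. Adjusting to match 0.1 gives s ≈ 246.63.
So α = 0.17·246.63 ≈ 41.93, β = 0.83·246.63 ≈ 204.70.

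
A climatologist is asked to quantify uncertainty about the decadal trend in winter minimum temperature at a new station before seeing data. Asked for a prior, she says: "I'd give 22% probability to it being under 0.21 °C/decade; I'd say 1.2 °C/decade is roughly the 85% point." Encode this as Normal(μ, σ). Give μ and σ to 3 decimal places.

For Normal(μ,σ), the p-quantile is μ + z_p·σ. Here z_{0.22} = -0.7722, z_{0.85} = 1.036.
So 0.21 = μ − 0.7722σ and 1.2 = μ + 1.036σ.
Subtracting: σ = (1.2 − 0.21)/(1.036 − (-0.7722)) = 0.547.
Then μ = 0.21 − (-0.7722)·0.547 = 0.633.

μ = 0.633, σ = 0.547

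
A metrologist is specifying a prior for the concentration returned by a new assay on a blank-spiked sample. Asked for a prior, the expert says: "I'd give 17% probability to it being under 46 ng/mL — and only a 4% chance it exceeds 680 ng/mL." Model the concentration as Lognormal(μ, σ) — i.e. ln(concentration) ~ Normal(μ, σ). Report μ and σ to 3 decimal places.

μ ≈ 4.779, σ ≈ 0.996

If T ~ Lognormal(μ,σ) then ln T ~ Normal(μ,σ), so the p-quantile of ln T is μ + z_p·σ.
ln(46) = 3.829 and ln(680) = 6.522; z_{0.17} = -0.9542, z_{0.96} = 1.751.
σ = (6.522 − 3.829)/(1.751 − (-0.9542)) = 0.996.
μ = 3.829 − (-0.9542)·0.996 = 4.779.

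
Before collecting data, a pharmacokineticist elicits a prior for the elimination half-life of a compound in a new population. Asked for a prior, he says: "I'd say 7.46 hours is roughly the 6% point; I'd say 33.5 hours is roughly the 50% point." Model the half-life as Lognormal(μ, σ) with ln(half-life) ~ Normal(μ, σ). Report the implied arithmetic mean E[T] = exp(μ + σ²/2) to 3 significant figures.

E[T] ≈ 53.4 hours

If T ~ Lognormal(μ,σ) then ln T ~ Normal(μ,σ), so the p-quantile of ln T is μ + z_p·σ.
ln(7.46) = 2.01 and ln(33.5) = 3.512; z_{0.06} = -1.555, z_{0.5} = 0.
σ = (3.512 − 2.01)/(0 − (-1.555)) = 0.966.
μ = 2.01 − (-1.555)·0.966 = 3.512.
E[T] = exp(μ + σ²/2) = exp(3.512 + 0.4666) = 53.4 hours.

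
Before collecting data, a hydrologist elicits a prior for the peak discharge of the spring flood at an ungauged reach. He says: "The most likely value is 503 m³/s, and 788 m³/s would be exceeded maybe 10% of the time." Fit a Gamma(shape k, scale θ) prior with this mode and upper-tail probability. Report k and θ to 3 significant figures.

k ≈ 10.3, θ ≈ 54.1

Gamma(k,θ) with k>1 has mode (k−1)θ, so θ = 503/(k−1).
Need P(X < 788) = 0.9 with θ tied to k this way. Start at k = 2, θ = 503: P(X<788) ≈ 0.464.
Too low — raise k to concentrate. Iterating converges to k ≈ 10.3.
Then θ = 503/(10.3−1) ≈ 54.1.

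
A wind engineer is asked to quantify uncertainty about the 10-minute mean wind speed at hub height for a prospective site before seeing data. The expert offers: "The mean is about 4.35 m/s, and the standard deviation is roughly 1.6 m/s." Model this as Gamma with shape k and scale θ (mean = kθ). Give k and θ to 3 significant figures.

k ≈ 7.39, θ ≈ 0.589

For Gamma(k, scale θ): mean = kθ, variance = kθ², so CV = 1/√k.
CV = SD/mean = 1.6/4.35 = 0.3678, hence k = 1/CV² = 7.39.
Then θ = mean/k = 4.35/7.39 = 0.589.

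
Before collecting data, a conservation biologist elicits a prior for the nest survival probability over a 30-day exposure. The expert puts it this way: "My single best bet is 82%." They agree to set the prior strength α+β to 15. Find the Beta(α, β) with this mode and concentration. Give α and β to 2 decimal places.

α = 11.66, β = 3.34

For α,β > 1 the Beta mode is (α−1)/(α+β−2). With α+β = 15, the mode is (α−1)/13.
Set (α−1)/13 = 0.82 → α = 1 + 0.82·13 = 11.66.
β = 15 − α = 3.34.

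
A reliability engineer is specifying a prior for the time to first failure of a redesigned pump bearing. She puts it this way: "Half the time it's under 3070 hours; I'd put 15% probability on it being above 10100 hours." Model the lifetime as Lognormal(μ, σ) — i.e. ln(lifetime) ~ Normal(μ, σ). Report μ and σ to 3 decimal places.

If T ~ Lognormal(μ,σ) then ln T ~ Normal(μ,σ), so the p-quantile of ln T is μ + z_p·σ.
ln(3070) = 8.029 and ln(10100) = 9.22; z_{0.5} = 0, z_{0.85} = 1.036.
σ = (9.22 − 8.029)/(1.036 − (0)) = 1.149.
μ = 8.029 − (0)·1.149 = 8.029.

μ ≈ 8.029, σ ≈ 1.149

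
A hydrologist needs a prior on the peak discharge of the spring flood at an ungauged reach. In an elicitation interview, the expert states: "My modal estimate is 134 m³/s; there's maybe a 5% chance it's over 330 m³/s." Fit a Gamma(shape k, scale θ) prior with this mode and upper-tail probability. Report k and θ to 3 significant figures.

k ≈ 4.35, θ ≈ 40

Gamma(k,θ) with k>1 has mode (k−1)θ, so θ = 134/(k−1).
Need P(X < 330) = 0.95 with θ tied to k this way. Start at k = 2, θ = 134: P(X<330) ≈ 0.705.
Too low — raise k to concentrate. Iterating converges to k ≈ 4.35.
Then θ = 134/(4.35−1) ≈ 40.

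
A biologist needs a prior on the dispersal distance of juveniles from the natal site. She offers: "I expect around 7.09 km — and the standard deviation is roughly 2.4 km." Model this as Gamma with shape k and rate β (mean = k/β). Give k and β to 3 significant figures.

k ≈ 8.73, β ≈ 1.23

For Gamma(k, rate β): mean = k/β, variance = k/β², so CV = 1/√k.
CV = SD/mean = 2.4/7.09 = 0.3385, hence k = 1/CV² = 8.73.
Then β = k/mean = 8.73/7.09 = 1.23.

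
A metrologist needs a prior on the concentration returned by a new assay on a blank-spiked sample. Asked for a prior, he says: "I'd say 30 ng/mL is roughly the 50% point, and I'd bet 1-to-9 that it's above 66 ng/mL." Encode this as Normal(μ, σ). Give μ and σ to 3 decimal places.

For Normal(μ,σ), the p-quantile is μ + z_p·σ. Here z_{0.5} = 0, z_{0.9} = 1.282.
So 30 = μ + 0σ and 66 = μ + 1.282σ.
Subtracting: σ = (66 − 30)/(1.282 − (0)) = 28.091.
Then μ = 30 − (0)·28.091 = 30.000.

μ = 30.000, σ = 28.091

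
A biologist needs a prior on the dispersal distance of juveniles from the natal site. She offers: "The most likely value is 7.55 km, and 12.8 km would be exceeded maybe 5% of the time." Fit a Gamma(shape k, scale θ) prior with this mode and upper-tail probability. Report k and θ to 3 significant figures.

k ≈ 11, θ ≈ 0.754

Gamma(k,θ) with k>1 has mode (k−1)θ, so θ = 7.55/(k−1).
Need P(X < 12.8) = 0.95 with θ tied to k this way. Start at k = 2, θ = 7.55: P(X<12.8) ≈ 0.505.
Too low — raise k to concentrate. Iterating converges to k ≈ 11.
Then θ = 7.55/(11−1) ≈ 0.754.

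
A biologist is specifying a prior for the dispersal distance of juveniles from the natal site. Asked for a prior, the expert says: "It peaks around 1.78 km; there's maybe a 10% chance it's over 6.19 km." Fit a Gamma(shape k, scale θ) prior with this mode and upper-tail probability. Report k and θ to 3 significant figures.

k ≈ 2.21, θ ≈ 1.48

Gamma(k,θ) with k>1 has mode (k−1)θ, so θ = 1.78/(k−1).
Need P(X < 6.19) = 0.9 with θ tied to k this way. Start at k = 2, θ = 1.78: P(X<6.19) ≈ 0.862.
Too low — raise k to concentrate. Iterating converges to k ≈ 2.21.
Then θ = 1.78/(2.21−1) ≈ 1.48.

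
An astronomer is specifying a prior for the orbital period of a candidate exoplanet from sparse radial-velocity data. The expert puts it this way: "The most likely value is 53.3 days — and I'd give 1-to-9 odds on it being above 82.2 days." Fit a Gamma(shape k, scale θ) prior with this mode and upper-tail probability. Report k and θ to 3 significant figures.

Gamma(k,θ) with k>1 has mode (k−1)θ, so θ = 53.3/(k−1).
Need P(X < 82.2) = 0.9 with θ tied to k this way. Start at k = 2, θ = 53.3: P(X<82.2) ≈ 0.456.
Too low — raise k to concentrate. Iterating converges to k ≈ 11.
Then θ = 53.3/(11−1) ≈ 5.35.

k ≈ 11, θ ≈ 5.35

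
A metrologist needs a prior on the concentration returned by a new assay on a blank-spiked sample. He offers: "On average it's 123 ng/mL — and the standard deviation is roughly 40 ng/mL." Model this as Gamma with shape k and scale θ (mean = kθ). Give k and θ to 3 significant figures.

k ≈ 9.46, θ ≈ 13

For Gamma(k, scale θ): mean = kθ, variance = kθ², so CV = 1/√k.
CV = SD/mean = 40/123 = 0.3252, hence k = 1/CV² = 9.46.
Then θ = mean/k = 123/9.46 = 13.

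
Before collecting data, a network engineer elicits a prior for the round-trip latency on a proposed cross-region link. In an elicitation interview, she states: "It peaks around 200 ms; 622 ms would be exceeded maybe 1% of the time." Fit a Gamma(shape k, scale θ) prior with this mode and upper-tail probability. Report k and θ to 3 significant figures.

k ≈ 4.47, θ ≈ 57.7

Gamma(k,θ) with k>1 has mode (k−1)θ, so θ = 200/(k−1).
Need P(X < 622) = 0.99 with θ tied to k this way. Start at k = 2, θ = 200: P(X<622) ≈ 0.817.
Too low — raise k to concentrate. Iterating converges to k ≈ 4.47.
Then θ = 200/(4.47−1) ≈ 57.7.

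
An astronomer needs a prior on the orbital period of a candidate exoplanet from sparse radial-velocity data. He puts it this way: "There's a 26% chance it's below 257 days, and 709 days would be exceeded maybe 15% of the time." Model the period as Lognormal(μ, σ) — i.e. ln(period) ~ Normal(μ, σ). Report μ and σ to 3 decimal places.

If T ~ Lognormal(μ,σ) then ln T ~ Normal(μ,σ), so the p-quantile of ln T is μ + z_p·σ.
ln(257) = 5.549 and ln(709) = 6.564; z_{0.26} = -0.6433, z_{0.85} = 1.036.
σ = (6.564 − 5.549)/(1.036 − (-0.6433)) = 0.604.
μ = 5.549 − (-0.6433)·0.604 = 5.938.

μ ≈ 5.938, σ ≈ 0.604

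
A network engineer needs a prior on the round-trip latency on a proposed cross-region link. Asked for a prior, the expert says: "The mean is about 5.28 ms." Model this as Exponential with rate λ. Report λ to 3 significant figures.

Exponential mean = 1/λ, so λ = 1/5.28 = 0.189.

λ ≈ 0.189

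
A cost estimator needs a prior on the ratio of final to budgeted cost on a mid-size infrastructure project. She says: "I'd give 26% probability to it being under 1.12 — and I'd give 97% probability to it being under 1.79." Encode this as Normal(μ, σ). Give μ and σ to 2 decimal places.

The p-quantile of Normal(μ,σ) is μ + z_p·σ, with z_{0.26} = -0.6433 and z_{0.97} = 1.881.
Eliminate σ: μ = (z₂·x₁ − z₁·x₂)/(z₂ − z₁) = (1.881·1.12 − (-0.6433)·1.79)/2.524 = 1.29.
Then σ = (x₂ − x₁)/(z₂ − z₁) = (1.79 − 1.12)/2.524 = 0.27.

μ = 1.29, σ = 0.27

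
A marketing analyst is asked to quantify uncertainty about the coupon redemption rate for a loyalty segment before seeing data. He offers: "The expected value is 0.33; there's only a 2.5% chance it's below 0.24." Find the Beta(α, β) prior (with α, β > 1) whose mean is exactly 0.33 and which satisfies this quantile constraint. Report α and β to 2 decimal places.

With mean 0.33 fixed, write α = 0.33s, β = 0.67s where s = α+β.
Need P(θ < 0.24) = 0.025 under Beta(0.33s, 0.67s). Normal approximation: (q−m)/√(m(1−m)/s) ≈ z_{0.025} = -1.96, so s ≈ 0.33·0.67·(-1.96)²/(0.24−0.33)² = 104.9.
At s = 104.9: P(θ<0.24) ≈ 0.020. Adjusting to match 0.025 gives s ≈ 95.92.
So α = 0.33·95.92 ≈ 31.65, β = 0.67·95.92 ≈ 64.27.

α ≈ 31.65, β ≈ 64.27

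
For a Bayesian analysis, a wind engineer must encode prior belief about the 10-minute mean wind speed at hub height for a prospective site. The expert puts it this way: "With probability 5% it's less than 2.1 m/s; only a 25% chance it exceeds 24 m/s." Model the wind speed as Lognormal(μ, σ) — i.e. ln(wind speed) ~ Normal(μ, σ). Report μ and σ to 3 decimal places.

μ ≈ 2.470, σ ≈ 1.050

If T ~ Lognormal(μ,σ) then ln T ~ Normal(μ,σ), so the p-quantile of ln T is μ + z_p·σ.
ln(2.1) = 0.7419 and ln(24) = 3.178; z_{0.05} = -1.645, z_{0.75} = 0.6745.
σ = (3.178 − 0.7419)/(0.6745 − (-1.645)) = 1.050.
μ = 0.7419 − (-1.645)·1.050 = 2.470.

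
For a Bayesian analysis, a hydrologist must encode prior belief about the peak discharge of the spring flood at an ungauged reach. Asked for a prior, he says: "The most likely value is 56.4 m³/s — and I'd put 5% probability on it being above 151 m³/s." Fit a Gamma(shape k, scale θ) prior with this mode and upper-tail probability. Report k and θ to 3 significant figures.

k ≈ 3.78, θ ≈ 20.3

Gamma(k,θ) with k>1 has mode (k−1)θ, so θ = 56.4/(k−1).
Need P(X < 151) = 0.95 with θ tied to k this way. Start at k = 2, θ = 56.4: P(X<151) ≈ 0.747.
Too low — raise k to concentrate. Iterating converges to k ≈ 3.78.
Then θ = 56.4/(3.78−1) ≈ 20.3.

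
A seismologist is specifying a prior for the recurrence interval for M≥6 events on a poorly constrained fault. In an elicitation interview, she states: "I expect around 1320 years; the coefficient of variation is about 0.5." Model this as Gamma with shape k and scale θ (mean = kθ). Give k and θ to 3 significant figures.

k ≈ 4, θ ≈ 330

For Gamma(k, scale θ): mean = kθ, variance = kθ², so CV = 1/√k.
CV = 0.5, hence k = 1/CV² = 4.
Then θ = mean/k = 1320/4 = 330.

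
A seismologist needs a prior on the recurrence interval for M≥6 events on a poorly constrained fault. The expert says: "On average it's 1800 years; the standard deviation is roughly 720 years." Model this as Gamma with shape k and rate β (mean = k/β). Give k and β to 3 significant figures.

For Gamma(k, rate β): mean = k/β, variance = k/β², so CV = 1/√k.
CV = SD/mean = 720/1800 = 0.4, hence k = 1/CV² = 6.25.
Then β = k/mean = 6.25/1800 = 0.00347.

k ≈ 6.25, β ≈ 0.00347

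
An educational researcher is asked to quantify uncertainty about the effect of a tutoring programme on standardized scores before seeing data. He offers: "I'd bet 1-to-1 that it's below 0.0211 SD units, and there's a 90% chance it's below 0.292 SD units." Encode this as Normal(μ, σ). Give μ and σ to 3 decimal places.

μ = 0.021, σ = 0.211

The p-quantile of Normal(μ,σ) is μ + z_p·σ, with z_{0.5} = 0 and z_{0.9} = 1.282.
Eliminate σ: μ = (z₂·x₁ − z₁·x₂)/(z₂ − z₁) = (1.282·0.0211 − (0)·0.292)/1.282 = 0.021.
Then σ = (x₂ − x₁)/(z₂ − z₁) = (0.292 − 0.0211)/1.282 = 0.211.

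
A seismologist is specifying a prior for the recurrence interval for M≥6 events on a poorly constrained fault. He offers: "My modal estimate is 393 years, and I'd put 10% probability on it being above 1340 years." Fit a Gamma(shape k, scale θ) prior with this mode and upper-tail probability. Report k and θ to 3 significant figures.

Gamma(k,θ) with k>1 has mode (k−1)θ, so θ = 393/(k−1).
Need P(X < 1340) = 0.9 with θ tied to k this way. Start at k = 2, θ = 393: P(X<1340) ≈ 0.854.
Too low — raise k to concentrate. Iterating converges to k ≈ 2.25.
Then θ = 393/(2.25−1) ≈ 315.

k ≈ 2.25, θ ≈ 315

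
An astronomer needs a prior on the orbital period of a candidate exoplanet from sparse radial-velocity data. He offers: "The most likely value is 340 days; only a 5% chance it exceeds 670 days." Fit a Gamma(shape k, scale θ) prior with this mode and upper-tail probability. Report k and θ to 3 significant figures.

k ≈ 7.03, θ ≈ 56.4

Gamma(k,θ) with k>1 has mode (k−1)θ, so θ = 340/(k−1).
Need P(X < 670) = 0.95 with θ tied to k this way. Start at k = 2, θ = 340: P(X<670) ≈ 0.586.
Too low — raise k to concentrate. Iterating converges to k ≈ 7.03.
Then θ = 340/(7.03−1) ≈ 56.4.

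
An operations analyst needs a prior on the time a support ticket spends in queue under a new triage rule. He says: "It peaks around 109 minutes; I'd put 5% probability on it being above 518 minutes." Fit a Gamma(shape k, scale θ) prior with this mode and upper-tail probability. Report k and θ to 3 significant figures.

Gamma(k,θ) with k>1 has mode (k−1)θ, so θ = 109/(k−1).
Need P(X < 518) = 0.95 with θ tied to k this way. Start at k = 2, θ = 109: P(X<518) ≈ 0.950.
Too high — lower k to spread out. Iterating converges to k ≈ 2.
Then θ = 109/(2−1) ≈ 109.

k ≈ 2, θ ≈ 109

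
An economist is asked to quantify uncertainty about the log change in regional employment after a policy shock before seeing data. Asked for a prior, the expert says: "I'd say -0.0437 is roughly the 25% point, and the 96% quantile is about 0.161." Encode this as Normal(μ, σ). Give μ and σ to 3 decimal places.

The p-quantile of Normal(μ,σ) is μ + z_p·σ, with z_{0.25} = -0.6745 and z_{0.96} = 1.751.
Eliminate σ: μ = (z₂·x₁ − z₁·x₂)/(z₂ − z₁) = (1.751·-0.0437 − (-0.6745)·0.161)/2.425 = 0.013.
Then σ = (x₂ − x₁)/(z₂ − z₁) = (0.161 − -0.0437)/2.425 = 0.084.

μ = 0.013, σ = 0.084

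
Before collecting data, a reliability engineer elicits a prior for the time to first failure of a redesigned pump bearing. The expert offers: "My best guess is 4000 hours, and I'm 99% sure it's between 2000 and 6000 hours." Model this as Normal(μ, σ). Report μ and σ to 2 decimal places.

μ = 4000.00, σ = 776.45

A symmetric 99% interval runs μ ± z·σ with z = 2.576.
Half-width = 2000, so σ = 2000/2.576 = 776.45.
μ is the stated best guess, 4000.00.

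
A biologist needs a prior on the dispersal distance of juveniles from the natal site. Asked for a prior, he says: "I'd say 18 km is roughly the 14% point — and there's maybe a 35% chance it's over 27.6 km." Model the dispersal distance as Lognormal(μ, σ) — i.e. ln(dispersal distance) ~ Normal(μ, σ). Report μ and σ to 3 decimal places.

If T ~ Lognormal(μ,σ) then ln T ~ Normal(μ,σ), so the p-quantile of ln T is μ + z_p·σ.
ln(18) = 2.89 and ln(27.6) = 3.318; z_{0.14} = -1.08, z_{0.65} = 0.3853.
σ = (3.318 − 2.89)/(0.3853 − (-1.08)) = 0.292.
μ = 2.89 − (-1.08)·0.292 = 3.205.

μ ≈ 3.205, σ ≈ 0.292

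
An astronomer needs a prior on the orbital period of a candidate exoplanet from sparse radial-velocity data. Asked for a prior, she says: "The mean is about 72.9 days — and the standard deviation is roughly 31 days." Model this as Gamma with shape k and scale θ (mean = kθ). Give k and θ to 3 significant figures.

k ≈ 5.53, θ ≈ 13.2

For Gamma(k, scale θ): mean = kθ, variance = kθ², so CV = 1/√k.
CV = SD/mean = 31/72.9 = 0.4252, hence k = 1/CV² = 5.53.
Then θ = mean/k = 72.9/5.53 = 13.2.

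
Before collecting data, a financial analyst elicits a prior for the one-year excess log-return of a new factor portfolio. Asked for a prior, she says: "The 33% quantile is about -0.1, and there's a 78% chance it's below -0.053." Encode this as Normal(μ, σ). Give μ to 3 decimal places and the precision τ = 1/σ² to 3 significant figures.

μ = -0.083, τ = 665

The p-quantile of Normal(μ,σ) is μ + z_p·σ, with z_{0.33} = -0.4399 and z_{0.78} = 0.7722.
Eliminate σ: μ = (z₂·x₁ − z₁·x₂)/(z₂ − z₁) = (0.7722·-0.1 − (-0.4399)·-0.053)/1.212 = -0.083.
Then σ = (x₂ − x₁)/(z₂ − z₁) = (-0.053 − -0.1)/1.212 = 0.039.
Precision τ = 1/σ² = 1/0.03878² = 665.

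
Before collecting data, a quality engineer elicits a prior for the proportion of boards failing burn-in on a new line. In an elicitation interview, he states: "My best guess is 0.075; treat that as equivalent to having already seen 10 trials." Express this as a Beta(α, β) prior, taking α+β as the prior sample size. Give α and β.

α = 0.75, β = 9.25

Under the effective-sample-size interpretation, Beta(α, β) has prior mean α/(α+β) and prior sample size α+β.
So α+β = 10 and α/(α+β) = 0.075, giving α = 0.075·10 = 0.75 and β = 10 − 0.75 = 9.25.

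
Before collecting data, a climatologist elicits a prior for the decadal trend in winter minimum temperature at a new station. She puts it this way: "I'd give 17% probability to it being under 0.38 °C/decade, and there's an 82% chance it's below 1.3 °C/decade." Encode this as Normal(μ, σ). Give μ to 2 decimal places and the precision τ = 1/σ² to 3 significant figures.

μ = 0.85, τ = 4.13

For Normal(μ,σ), the p-quantile is μ + z_p·σ. Here z_{0.17} = -0.9542, z_{0.82} = 0.9154.
So 0.38 = μ − 0.9542σ and 1.3 = μ + 0.9154σ.
Subtracting: σ = (1.3 − 0.38)/(0.9154 − (-0.9542)) = 0.49.
Then μ = 0.38 − (-0.9542)·0.49 = 0.85.
Precision τ = 1/σ² = 1/0.4921² = 4.13.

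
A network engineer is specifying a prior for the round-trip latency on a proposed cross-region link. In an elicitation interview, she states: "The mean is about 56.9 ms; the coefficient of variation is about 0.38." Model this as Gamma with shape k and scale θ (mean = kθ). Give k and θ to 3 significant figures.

For Gamma(k, scale θ): mean = kθ, variance = kθ², so CV = 1/√k.
CV = 0.38, hence k = 1/CV² = 6.93.
Then θ = mean/k = 56.9/6.93 = 8.22.

k ≈ 6.93, θ ≈ 8.22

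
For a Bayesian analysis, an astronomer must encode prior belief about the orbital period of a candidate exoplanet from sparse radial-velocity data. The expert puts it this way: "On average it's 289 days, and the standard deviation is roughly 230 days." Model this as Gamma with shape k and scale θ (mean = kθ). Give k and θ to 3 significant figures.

For Gamma(k, scale θ): mean = kθ, variance = kθ², so CV = 1/√k.
CV = SD/mean = 230/289 = 0.7958, hence k = 1/CV² = 1.58.
Then θ = mean/k = 289/1.58 = 183.

k ≈ 1.58, θ ≈ 183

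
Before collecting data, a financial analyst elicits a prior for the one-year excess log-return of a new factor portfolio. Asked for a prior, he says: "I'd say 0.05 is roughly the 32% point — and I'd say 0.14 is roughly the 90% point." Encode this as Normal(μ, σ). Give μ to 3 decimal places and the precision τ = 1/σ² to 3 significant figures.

μ = 0.074, τ = 378

The p-quantile of Normal(μ,σ) is μ + z_p·σ, with z_{0.32} = -0.4677 and z_{0.9} = 1.282.
Eliminate σ: μ = (z₂·x₁ − z₁·x₂)/(z₂ − z₁) = (1.282·0.05 − (-0.4677)·0.14)/1.749 = 0.074.
Then σ = (x₂ − x₁)/(z₂ − z₁) = (0.14 − 0.05)/1.749 = 0.051.
Precision τ = 1/σ² = 1/0.05145² = 378.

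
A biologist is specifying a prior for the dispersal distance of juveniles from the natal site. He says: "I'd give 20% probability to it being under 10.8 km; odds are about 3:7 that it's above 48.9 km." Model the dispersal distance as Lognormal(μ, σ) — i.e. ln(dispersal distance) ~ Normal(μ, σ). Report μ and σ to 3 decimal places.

If T ~ Lognormal(μ,σ) then ln T ~ Normal(μ,σ), so the p-quantile of ln T is μ + z_p·σ.
ln(10.8) = 2.38 and ln(48.9) = 3.89; z_{0.2} = -0.8416, z_{0.7} = 0.5244.
σ = (3.89 − 2.38)/(0.5244 − (-0.8416)) = 1.106.
μ = 2.38 − (-0.8416)·1.106 = 3.310.

μ ≈ 3.310, σ ≈ 1.106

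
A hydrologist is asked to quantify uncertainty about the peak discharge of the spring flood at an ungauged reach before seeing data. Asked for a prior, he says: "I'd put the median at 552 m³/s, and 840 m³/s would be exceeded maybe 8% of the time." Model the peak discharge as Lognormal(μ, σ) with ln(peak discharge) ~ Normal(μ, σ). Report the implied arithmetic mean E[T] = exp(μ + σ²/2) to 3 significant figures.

If T ~ Lognormal(μ,σ) then ln T ~ Normal(μ,σ), so the p-quantile of ln T is μ + z_p·σ.
ln(552) = 6.314 and ln(840) = 6.733; z_{0.5} = 0, z_{0.92} = 1.405.
σ = (6.733 − 6.314)/(1.405 − (0)) = 0.299.
μ = 6.314 − (0)·0.299 = 6.314.
E[T] = exp(μ + σ²/2) = exp(6.314 + 0.0446) = 577 m³/s.

E[T] ≈ 577 m³/s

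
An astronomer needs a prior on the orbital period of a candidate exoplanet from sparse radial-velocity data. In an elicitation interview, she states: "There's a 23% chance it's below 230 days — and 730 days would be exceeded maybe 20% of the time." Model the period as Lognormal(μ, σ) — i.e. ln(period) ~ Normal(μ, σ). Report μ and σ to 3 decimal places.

If T ~ Lognormal(μ,σ) then ln T ~ Normal(μ,σ), so the p-quantile of ln T is μ + z_p·σ.
ln(230) = 5.438 and ln(730) = 6.593; z_{0.23} = -0.7388, z_{0.8} = 0.8416.
σ = (6.593 − 5.438)/(0.8416 − (-0.7388)) = 0.731.
μ = 5.438 − (-0.7388)·0.731 = 5.978.

μ ≈ 5.978, σ ≈ 0.731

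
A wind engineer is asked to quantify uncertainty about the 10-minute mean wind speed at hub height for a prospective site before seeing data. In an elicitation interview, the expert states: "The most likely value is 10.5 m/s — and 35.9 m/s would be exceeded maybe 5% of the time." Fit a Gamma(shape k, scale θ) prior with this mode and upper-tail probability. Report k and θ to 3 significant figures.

k ≈ 2.72, θ ≈ 6.12

Gamma(k,θ) with k>1 has mode (k−1)θ, so θ = 10.5/(k−1).
Need P(X < 35.9) = 0.95 with θ tied to k this way. Start at k = 2, θ = 10.5: P(X<35.9) ≈ 0.855.
Too low — raise k to concentrate. Iterating converges to k ≈ 2.72.
Then θ = 10.5/(2.72−1) ≈ 6.12.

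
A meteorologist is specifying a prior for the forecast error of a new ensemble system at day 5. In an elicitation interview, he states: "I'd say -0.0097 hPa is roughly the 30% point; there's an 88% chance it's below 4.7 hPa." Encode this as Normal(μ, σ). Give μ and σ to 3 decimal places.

For Normal(μ,σ), the p-quantile is μ + z_p·σ. Here z_{0.3} = -0.5244, z_{0.88} = 1.175.
So -0.0097 = μ − 0.5244σ and 4.7 = μ + 1.175σ.
Subtracting: σ = (4.7 − -0.0097)/(1.175 − (-0.5244)) = 2.771.
Then μ = -0.0097 − (-0.5244)·2.771 = 1.444.

μ = 1.444, σ = 2.771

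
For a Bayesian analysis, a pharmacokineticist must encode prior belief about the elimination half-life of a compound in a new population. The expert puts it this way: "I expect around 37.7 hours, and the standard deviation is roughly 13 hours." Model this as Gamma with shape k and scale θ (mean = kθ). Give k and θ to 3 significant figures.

k ≈ 8.41, θ ≈ 4.48

For Gamma(k, scale θ): mean = kθ, variance = kθ², so CV = 1/√k.
CV = SD/mean = 13/37.7 = 0.3448, hence k = 1/CV² = 8.41.
Then θ = mean/k = 37.7/8.41 = 4.48.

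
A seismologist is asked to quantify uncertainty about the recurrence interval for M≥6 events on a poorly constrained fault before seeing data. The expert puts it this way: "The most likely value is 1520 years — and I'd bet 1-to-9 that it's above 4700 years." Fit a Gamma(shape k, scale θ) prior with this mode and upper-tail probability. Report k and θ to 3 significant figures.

k ≈ 2.49, θ ≈ 1020

Gamma(k,θ) with k>1 has mode (k−1)θ, so θ = 1520/(k−1).
Need P(X < 4700) = 0.9 with θ tied to k this way. Start at k = 2, θ = 1520: P(X<4700) ≈ 0.814.
Too low — raise k to concentrate. Iterating converges to k ≈ 2.49.
Then θ = 1520/(2.49−1) ≈ 1020.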